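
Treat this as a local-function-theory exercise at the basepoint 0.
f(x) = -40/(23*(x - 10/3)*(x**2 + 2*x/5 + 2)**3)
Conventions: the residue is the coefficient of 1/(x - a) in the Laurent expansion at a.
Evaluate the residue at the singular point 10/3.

The residue is -729/1263275.

At the order-1 pole 10/3 set g(x) = (x - (10/3))*f(x) = -40/(23*(x**2 + 2*x/5 + 2)**3).
Simple pole: residue = g(a) at a = 10/3, which is -729/1263275.


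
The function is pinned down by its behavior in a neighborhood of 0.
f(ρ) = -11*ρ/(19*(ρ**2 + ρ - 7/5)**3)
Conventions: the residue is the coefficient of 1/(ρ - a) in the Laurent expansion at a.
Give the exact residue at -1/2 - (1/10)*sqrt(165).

The residue is -(25/20691)*sqrt(165).

The factor ρ**2 + ρ - 7/5 splits as (ρ - a)(ρ - a') with a = -1/2 - (1/10)*sqrt(165), a' = -1/2 + (1/10)*sqrt(165). At the order-3 pole a set g(ρ) = (ρ - a)^3*f(ρ) = [-11*ρ/19] / (ρ - a')^3.
Order-3 pole: residue = g''(a)/2; g''(-1/2 - (1/10)*sqrt(165)) = -(50/20691)*sqrt(165), so the residue is -(25/20691)*sqrt(165).


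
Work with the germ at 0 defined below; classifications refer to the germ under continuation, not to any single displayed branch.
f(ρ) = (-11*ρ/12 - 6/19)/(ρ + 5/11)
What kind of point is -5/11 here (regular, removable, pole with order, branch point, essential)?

The denominator factor ρ + 5/11 vanishes at -5/11 and appears to the power 1; the numerator there equals 23/228, nonzero, and no other factor vanishes.
Hence a pole whose order is the multiplicity, 1.

The point is a pole of order 1.


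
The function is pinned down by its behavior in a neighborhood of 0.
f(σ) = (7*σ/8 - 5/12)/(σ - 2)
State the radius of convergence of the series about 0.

Denominator factor (σ - 2): pole of order 1 at 2, modulus 2.
The radius of convergence is the smallest modulus among the singular points: 2.

The radius of convergence is 2.


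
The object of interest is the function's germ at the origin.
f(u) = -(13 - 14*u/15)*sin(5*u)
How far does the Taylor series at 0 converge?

The radius of convergence is infinite.

The factor -sin(5*u) is entire and contributes no finite singular point.
The polynomial part has no poles.
No finite singular points: the Taylor series at 0 converges everywhere.


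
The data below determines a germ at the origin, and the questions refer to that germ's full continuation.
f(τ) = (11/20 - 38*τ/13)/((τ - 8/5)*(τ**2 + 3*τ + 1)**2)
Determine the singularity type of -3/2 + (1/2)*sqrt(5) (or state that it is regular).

The point is a pole of order 2.

The denominator factor τ**2 + 3*τ + 1 vanishes at -3/2 + (1/2)*sqrt(5) and appears to the power 2; the numerator there equals 1283/260 - (19/13)*sqrt(5), nonzero, and no other factor vanishes.
Hence a pole whose order is the multiplicity, 2.


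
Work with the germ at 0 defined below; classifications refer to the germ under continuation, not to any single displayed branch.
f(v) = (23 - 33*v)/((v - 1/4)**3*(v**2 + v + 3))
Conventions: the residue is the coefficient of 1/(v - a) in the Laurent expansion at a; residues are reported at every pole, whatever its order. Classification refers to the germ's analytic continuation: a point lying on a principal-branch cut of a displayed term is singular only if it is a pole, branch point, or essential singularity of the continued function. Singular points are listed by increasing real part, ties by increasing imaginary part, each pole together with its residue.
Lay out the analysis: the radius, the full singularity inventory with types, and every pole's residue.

Radius of convergence at 0: 1/4.
At (-1/2) - ((1/2)*sqrt(11))*i: a pole of order 1; residue (-303712/148877) + ((1327776/1637647)*sqrt(11))*i.
At (-1/2) + ((1/2)*sqrt(11))*i: a pole of order 1; residue (-303712/148877) - ((1327776/1637647)*sqrt(11))*i.
At 1/4: a pole of order 3; residue 607424/148877.


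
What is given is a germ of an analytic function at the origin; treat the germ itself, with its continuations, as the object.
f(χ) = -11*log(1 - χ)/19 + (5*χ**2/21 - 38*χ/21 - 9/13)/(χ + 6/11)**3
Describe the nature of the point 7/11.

The point is a regular point.

Denominator factors: χ + 6/11 = 13/11 at χ = 7/11 — none vanishes.
Branch term log(1 - χ/(1)): argument at 7/11 is 4/11, nonzero, so 7/11 is not its branch point (a point on a principal cut is still regular for the continued germ).
So the germ continues analytically to 7/11.


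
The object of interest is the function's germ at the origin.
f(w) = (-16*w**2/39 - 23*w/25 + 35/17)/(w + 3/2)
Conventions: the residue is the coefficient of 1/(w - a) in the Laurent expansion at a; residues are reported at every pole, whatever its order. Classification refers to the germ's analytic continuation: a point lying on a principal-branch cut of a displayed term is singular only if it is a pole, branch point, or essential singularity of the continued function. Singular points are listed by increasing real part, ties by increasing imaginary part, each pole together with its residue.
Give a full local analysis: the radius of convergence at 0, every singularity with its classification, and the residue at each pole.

Radius of convergence at 0: 3/2.
At -3/2: a pole of order 1; residue 27799/11050.

Denominator factor (w + 3/2): pole of order 1 at -3/2, modulus 3/2.
The radius of convergence is the smallest modulus among the singular points: 3/2.
At the order-1 pole -3/2 set g(w) = (w - (-3/2))*f(w) = -16*w**2/39 - 23*w/25 + 35/17.
Simple pole: residue = g(a) at a = -3/2, which is 27799/11050.


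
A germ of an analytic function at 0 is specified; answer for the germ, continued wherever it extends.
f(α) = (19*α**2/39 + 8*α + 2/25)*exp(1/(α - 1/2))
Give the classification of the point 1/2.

The exponent 1/(α - (1/2)) has a pole at 1/2, so exp(1/(α - (1/2))) takes every nonzero value near it: an essential singularity (not a pole of any order).

The point is an essential singularity.


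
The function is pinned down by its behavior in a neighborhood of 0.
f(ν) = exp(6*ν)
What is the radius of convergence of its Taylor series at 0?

The factor exp(6*ν) is entire and contributes no finite singular point.
The polynomial part has no poles.
No finite singular points: the Taylor series at 0 converges everywhere.

The radius of convergence is infinite.


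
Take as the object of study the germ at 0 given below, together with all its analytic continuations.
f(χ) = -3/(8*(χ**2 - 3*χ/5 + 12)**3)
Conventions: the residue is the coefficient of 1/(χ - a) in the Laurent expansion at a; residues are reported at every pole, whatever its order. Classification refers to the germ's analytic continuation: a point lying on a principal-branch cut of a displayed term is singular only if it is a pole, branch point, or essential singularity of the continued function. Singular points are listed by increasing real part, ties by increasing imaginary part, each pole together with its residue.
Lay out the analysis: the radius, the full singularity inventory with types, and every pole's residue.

Denominator factor (χ**2 - 3*χ/5 + 12)^3: discriminant -1191/25, complex-conjugate roots (3/10) + ((1/10)*sqrt(1191))*i and (3/10) - ((1/10)*sqrt(1191))*i; poles of order 3, moduli (2)*sqrt(3) and (2)*sqrt(3).
The radius of convergence is the smallest modulus among the singular points: (2)*sqrt(3).
The factor χ**2 - 3*χ/5 + 12 splits as (χ - a)(χ - a') with a = (3/10) - ((1/10)*sqrt(1191))*i, a' = (3/10) + ((1/10)*sqrt(1191))*i. At the order-3 pole a set g(χ) = (χ - a)^3*f(χ) = [-3/8] / (χ - a')^3.
Order-3 pole: residue = g''(a)/2; g''((3/10) - ((1/10)*sqrt(1191))*i) = -((3125/375424638)*sqrt(1191))*i, so the residue is -((3125/750849276)*sqrt(1191))*i.
The factor χ**2 - 3*χ/5 + 12 splits as (χ - a)(χ - a') with a = (3/10) + ((1/10)*sqrt(1191))*i, a' = (3/10) - ((1/10)*sqrt(1191))*i. At the order-3 pole a set g(χ) = (χ - a)^3*f(χ) = [-3/8] / (χ - a')^3.
Order-3 pole: residue = g''(a)/2; g''((3/10) + ((1/10)*sqrt(1191))*i) = ((3125/375424638)*sqrt(1191))*i, so the residue is ((3125/750849276)*sqrt(1191))*i.
List the singular points by increasing real part (a conjugate pair: the negative imaginary part first).

Radius of convergence at 0: (2)*sqrt(3).
At (3/10) - ((1/10)*sqrt(1191))*i: a pole of order 3; residue -((3125/750849276)*sqrt(1191))*i.
At (3/10) + ((1/10)*sqrt(1191))*i: a pole of order 3; residue ((3125/750849276)*sqrt(1191))*i.


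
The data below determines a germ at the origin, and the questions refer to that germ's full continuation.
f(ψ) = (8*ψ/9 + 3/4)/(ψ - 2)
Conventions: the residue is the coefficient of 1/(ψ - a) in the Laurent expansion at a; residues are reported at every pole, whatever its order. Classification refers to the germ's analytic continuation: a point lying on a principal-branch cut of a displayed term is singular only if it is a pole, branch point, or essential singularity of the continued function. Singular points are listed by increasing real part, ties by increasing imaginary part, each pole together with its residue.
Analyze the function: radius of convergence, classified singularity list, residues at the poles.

Radius of convergence at 0: 2.
At 2: a pole of order 1; residue 91/36.

Denominator factor (ψ - 2): pole of order 1 at 2, modulus 2.
The radius of convergence is the smallest modulus among the singular points: 2.
At the order-1 pole 2 set g(ψ) = (ψ - (2))*f(ψ) = 8*ψ/9 + 3/4.
Simple pole: residue = g(a) at a = 2, which is 91/36.


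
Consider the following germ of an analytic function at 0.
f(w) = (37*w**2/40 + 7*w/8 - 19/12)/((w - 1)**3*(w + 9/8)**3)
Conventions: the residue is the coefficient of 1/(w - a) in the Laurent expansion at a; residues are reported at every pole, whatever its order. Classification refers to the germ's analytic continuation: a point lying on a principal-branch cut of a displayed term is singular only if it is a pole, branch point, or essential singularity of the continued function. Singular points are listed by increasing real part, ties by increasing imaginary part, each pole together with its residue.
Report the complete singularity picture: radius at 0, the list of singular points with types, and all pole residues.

Denominator factor (w + 9/8)^3: pole of order 3 at -9/8, modulus 9/8.
Denominator factor (w - 1)^3: pole of order 3 at 1, modulus 1.
The radius of convergence is the smallest modulus among the singular points: 1.
At the order-3 pole -9/8 set g(w) = (w - (-9/8))^3*f(w) = (37*w**2/40 + 7*w/8 - 19/12)/(w - 1)**3.
Order-3 pole: residue = g''(a)/2; g''(-9/8) = 3897728/7099285, so the residue is 1948864/7099285.
At the order-3 pole 1 set g(w) = (w - (1))^3*f(w) = (37*w**2/40 + 7*w/8 - 19/12)/(w + 9/8)**3.
Order-3 pole: residue = g''(a)/2; g''(1) = -3897728/7099285, so the residue is -1948864/7099285.
List the singular points by increasing real part (a conjugate pair: the negative imaginary part first).

Radius of convergence at 0: 1.
At -9/8: a pole of order 3; residue 1948864/7099285.
At 1: a pole of order 3; residue -1948864/7099285.


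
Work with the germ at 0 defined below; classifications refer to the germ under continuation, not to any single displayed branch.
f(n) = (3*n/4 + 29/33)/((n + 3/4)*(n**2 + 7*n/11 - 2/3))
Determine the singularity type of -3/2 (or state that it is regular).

The point is a regular point.

Denominator factors: n + 3/4 = -3/4 at n = -3/2; n**2 + 7*n/11 - 2/3 = 83/132 at n = -3/2 — none vanishes.
So the germ continues analytically to -3/2.


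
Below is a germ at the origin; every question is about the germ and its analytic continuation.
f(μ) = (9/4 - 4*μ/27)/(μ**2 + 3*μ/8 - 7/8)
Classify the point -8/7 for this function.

The point is a regular point.

Denominator factors: μ**2 + 3*μ/8 - 7/8 = 1/392 at μ = -8/7 — none vanishes.
So the germ continues analytically to -8/7.


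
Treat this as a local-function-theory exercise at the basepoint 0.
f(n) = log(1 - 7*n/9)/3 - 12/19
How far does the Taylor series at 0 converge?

Branch term (1/3)*log(1 - n/(9/7)): its argument vanishes at n = 9/7, a logarithmic branch point, modulus 9/7.
The radius of convergence is the smallest modulus among the singular points: 9/7.

The radius of convergence is 9/7.


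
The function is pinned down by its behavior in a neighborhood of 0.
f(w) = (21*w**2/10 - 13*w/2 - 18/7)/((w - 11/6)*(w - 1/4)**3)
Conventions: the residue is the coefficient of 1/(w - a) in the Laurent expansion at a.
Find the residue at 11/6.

At the order-1 pole 11/6 set g(w) = (w - (11/6))*f(w) = (21*w**2/10 - 13*w/2 - 18/7)/(w - 1/4)**3.
Simple pole: residue = g(a) at a = 11/6, which is -449352/240065.

The residue is -449352/240065.


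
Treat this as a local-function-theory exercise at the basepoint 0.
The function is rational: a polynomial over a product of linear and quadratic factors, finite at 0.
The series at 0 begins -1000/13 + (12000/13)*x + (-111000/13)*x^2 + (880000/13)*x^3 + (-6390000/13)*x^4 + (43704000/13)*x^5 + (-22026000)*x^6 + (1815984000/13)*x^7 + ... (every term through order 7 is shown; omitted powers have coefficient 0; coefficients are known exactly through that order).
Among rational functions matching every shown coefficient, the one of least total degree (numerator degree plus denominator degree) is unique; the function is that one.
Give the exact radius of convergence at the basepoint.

The radius of convergence is 1/5.

No rational of total degree below 6 reproduces all 8 coefficients; solving the [0/6] Pade equations on them gives f(x) = 8/(13*(x - 1)**3*(x + 1/5)**3), whose expansion matches every shown term.
Denominator factor (x + 1/5)^3: pole of order 3 at -1/5, modulus 1/5.
Denominator factor (x - 1)^3: pole of order 3 at 1, modulus 1.
The radius of convergence is the smallest modulus among the singular points: 1/5.


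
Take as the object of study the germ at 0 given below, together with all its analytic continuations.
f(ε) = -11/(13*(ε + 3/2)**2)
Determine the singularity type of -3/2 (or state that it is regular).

The denominator factor ε + 3/2 vanishes at -3/2 and appears to the power 2; the numerator there equals -11/13, nonzero, and no other factor vanishes.
Hence a pole whose order is the multiplicity, 2.

The point is a pole of order 2.


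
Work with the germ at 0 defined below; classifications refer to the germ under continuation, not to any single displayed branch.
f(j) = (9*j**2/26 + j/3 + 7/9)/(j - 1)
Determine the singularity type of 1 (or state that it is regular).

The point is a pole of order 1.

The denominator factor j - 1 vanishes at 1 and appears to the power 1; the numerator there equals 341/234, nonzero, and no other factor vanishes.
Hence a pole whose order is the multiplicity, 1.


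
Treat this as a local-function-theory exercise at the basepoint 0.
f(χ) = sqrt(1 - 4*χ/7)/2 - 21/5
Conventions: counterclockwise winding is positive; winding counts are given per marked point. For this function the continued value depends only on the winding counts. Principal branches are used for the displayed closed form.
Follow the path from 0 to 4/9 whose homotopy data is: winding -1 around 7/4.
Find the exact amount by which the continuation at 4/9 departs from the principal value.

Continued minus principal equals -(1/21)*sqrt(329).

The rational part is single-valued and drops out of the difference; each branch term changes only by its own monodromy.
(1/2)*sqrt(1 - χ/(7/4)): winding -1 is odd, the square root flips sign, contributing -2*(1/2)*sqrt(1 - (4/9)/(7/4)) = -2*(1/2)*sqrt(47/63) = -(1/21)*sqrt(329).
Summing the contributions at χ = 4/9 gives -(1/21)*sqrt(329).


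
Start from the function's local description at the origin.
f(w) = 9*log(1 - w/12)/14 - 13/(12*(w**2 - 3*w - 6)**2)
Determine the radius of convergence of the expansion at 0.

The radius of convergence is -3/2 + (1/2)*sqrt(33).

Denominator factor (w**2 - 3*w - 6)^2: discriminant 33, real irrational roots 3/2 + (1/2)*sqrt(33) and 3/2 - (1/2)*sqrt(33); poles of order 2, moduli 3/2 + (1/2)*sqrt(33) and -3/2 + (1/2)*sqrt(33).
Branch term (9/14)*log(1 - w/(12)): its argument vanishes at w = 12, a logarithmic branch point, modulus 12.
The radius of convergence is the smallest modulus among the singular points: -3/2 + (1/2)*sqrt(33).


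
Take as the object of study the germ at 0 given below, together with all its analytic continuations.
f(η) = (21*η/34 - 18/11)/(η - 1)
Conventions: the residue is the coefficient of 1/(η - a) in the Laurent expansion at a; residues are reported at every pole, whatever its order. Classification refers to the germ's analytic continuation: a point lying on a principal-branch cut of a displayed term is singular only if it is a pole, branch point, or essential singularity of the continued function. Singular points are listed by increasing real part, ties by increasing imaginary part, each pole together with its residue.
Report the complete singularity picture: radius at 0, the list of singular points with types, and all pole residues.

Denominator factor (η - 1): pole of order 1 at 1, modulus 1.
The radius of convergence is the smallest modulus among the singular points: 1.
At the order-1 pole 1 set g(η) = (η - (1))*f(η) = 21*η/34 - 18/11.
Simple pole: residue = g(a) at a = 1, which is -381/374.

Radius of convergence at 0: 1.
At 1: a pole of order 1; residue -381/374.


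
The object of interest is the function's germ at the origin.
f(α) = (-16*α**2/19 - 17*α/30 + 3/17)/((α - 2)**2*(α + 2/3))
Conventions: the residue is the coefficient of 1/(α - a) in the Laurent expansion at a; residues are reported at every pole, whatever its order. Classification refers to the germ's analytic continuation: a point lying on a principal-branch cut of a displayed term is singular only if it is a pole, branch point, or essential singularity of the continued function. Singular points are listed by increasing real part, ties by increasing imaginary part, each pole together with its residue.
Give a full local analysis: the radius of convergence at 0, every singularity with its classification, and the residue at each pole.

Radius of convergence at 0: 2/3.
At -2/3: a pole of order 1; residue 327/12920.
At 2: a pole of order 2; residue -11207/12920.

Denominator factor (α + 2/3): pole of order 1 at -2/3, modulus 2/3.
Denominator factor (α - 2)^2: pole of order 2 at 2, modulus 2.
The radius of convergence is the smallest modulus among the singular points: 2/3.
At the order-1 pole -2/3 set g(α) = (α - (-2/3))*f(α) = (-16*α**2/19 - 17*α/30 + 3/17)/(α - 2)**2.
Simple pole: residue = g(a) at a = -2/3, which is 327/12920.
At the order-2 pole 2 set g(α) = (α - (2))^2*f(α) = (-16*α**2/19 - 17*α/30 + 3/17)/(α + 2/3).
Order-2 pole: residue = g'(a); g'(2) = -11207/12920, so the residue is -11207/12920.
List the singular points by increasing real part (a conjugate pair: the negative imaginary part first).


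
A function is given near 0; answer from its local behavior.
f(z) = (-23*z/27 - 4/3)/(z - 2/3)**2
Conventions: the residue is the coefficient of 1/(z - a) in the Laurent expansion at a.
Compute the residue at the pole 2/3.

The residue is -23/27.

At the order-2 pole 2/3 set g(z) = (z - (2/3))^2*f(z) = -23*z/27 - 4/3.
Order-2 pole: residue = g'(a); g'(2/3) = -23/27, so the residue is -23/27.


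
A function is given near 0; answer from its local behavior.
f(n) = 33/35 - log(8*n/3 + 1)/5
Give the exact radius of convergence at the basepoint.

The radius of convergence is 3/8.

Branch term (-1/5)*log(1 - n/(-3/8)): its argument vanishes at n = -3/8, a logarithmic branch point, modulus 3/8.
The radius of convergence is the smallest modulus among the singular points: 3/8.


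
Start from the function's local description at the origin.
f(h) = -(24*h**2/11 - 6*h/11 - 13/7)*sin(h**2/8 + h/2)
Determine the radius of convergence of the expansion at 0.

The factor -sin(h**2/8 + h/2) is entire and contributes no finite singular point.
The polynomial part has no poles.
No finite singular points: the Taylor series at 0 converges everywhere.

The radius of convergence is infinite.


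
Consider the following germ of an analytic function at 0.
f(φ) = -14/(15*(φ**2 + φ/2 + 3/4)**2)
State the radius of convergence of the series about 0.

Denominator factor (φ**2 + φ/2 + 3/4)^2: discriminant -11/4, complex-conjugate roots (-1/4) + ((1/4)*sqrt(11))*i and (-1/4) - ((1/4)*sqrt(11))*i; poles of order 2, moduli (1/2)*sqrt(3) and (1/2)*sqrt(3).
The radius of convergence is the smallest modulus among the singular points: (1/2)*sqrt(3).

The radius of convergence is (1/2)*sqrt(3).


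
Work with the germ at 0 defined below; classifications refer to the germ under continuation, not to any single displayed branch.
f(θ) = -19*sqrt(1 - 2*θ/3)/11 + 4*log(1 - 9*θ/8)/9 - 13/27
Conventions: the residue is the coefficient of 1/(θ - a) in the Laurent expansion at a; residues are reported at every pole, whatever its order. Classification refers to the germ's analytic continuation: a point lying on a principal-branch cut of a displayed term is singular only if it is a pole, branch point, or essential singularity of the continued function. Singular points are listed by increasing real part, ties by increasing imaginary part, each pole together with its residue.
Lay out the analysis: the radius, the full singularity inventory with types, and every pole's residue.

Radius of convergence at 0: 8/9.
At 8/9: a logarithmic branch point.
At 3/2: an algebraic (square-root) branch point.

Branch term (-19/11)*sqrt(1 - θ/(3/2)): its argument vanishes at θ = 3/2, a square-root branch point, modulus 3/2.
Branch term (4/9)*log(1 - θ/(8/9)): its argument vanishes at θ = 8/9, a logarithmic branch point, modulus 8/9.
The radius of convergence is the smallest modulus among the singular points: 8/9.
List the singular points by increasing real part (a conjugate pair: the negative imaginary part first).


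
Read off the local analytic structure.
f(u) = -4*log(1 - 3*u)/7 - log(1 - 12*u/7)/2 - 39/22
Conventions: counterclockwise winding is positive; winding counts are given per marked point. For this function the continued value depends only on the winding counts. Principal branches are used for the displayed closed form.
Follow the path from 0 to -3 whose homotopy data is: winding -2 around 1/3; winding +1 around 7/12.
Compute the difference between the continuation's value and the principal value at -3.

The rational part is single-valued and drops out of the difference; each branch term changes only by its own monodromy.
(-1/2)*log(1 - u/(7/12)): each positive loop around 7/12 adds 2*pi*i to the log, so winding +1 contributes (-1/2)*(1)*2*pi*i = -pi*i.
(-4/7)*log(1 - u/(1/3)): each positive loop around 1/3 adds 2*pi*i to the log, so winding -2 contributes (-4/7)*(-2)*2*pi*i = (16/7)*pi*i.
Summing the contributions at u = -3 gives (9/7)*pi*i.

Continued minus principal equals (9/7)*pi*i.


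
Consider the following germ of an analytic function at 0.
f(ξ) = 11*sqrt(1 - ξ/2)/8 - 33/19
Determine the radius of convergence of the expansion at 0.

The radius of convergence is 2.

Branch term (11/8)*sqrt(1 - ξ/(2)): its argument vanishes at ξ = 2, a square-root branch point, modulus 2.
The radius of convergence is the smallest modulus among the singular points: 2.


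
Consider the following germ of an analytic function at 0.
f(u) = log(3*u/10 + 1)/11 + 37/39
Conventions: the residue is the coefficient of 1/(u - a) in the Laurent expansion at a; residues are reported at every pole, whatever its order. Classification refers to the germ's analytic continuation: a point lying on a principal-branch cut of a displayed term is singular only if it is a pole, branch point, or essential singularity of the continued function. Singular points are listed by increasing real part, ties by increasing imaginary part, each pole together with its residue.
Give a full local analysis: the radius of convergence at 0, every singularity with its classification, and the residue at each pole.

Branch term (1/11)*log(1 - u/(-10/3)): its argument vanishes at u = -10/3, a logarithmic branch point, modulus 10/3.
The radius of convergence is the smallest modulus among the singular points: 10/3.

Radius of convergence at 0: 10/3.
At -10/3: a logarithmic branch point.


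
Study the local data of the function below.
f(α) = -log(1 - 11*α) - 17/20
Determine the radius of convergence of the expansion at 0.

The radius of convergence is 1/11.

Branch term (-1)*log(1 - α/(1/11)): its argument vanishes at α = 1/11, a logarithmic branch point, modulus 1/11.
The radius of convergence is the smallest modulus among the singular points: 1/11.


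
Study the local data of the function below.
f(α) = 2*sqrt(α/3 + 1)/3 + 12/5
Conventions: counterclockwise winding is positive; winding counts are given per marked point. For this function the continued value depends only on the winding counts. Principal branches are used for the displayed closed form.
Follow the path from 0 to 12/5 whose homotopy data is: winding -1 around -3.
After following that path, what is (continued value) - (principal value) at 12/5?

Continued minus principal equals -(4/5)*sqrt(5).

The rational part is single-valued and drops out of the difference; each branch term changes only by its own monodromy.
(2/3)*sqrt(1 - α/(-3)): winding -1 is odd, the square root flips sign, contributing -2*(2/3)*sqrt(1 - (12/5)/(-3)) = -2*(2/3)*sqrt(9/5) = -(4/5)*sqrt(5).
Summing the contributions at α = 12/5 gives -(4/5)*sqrt(5).


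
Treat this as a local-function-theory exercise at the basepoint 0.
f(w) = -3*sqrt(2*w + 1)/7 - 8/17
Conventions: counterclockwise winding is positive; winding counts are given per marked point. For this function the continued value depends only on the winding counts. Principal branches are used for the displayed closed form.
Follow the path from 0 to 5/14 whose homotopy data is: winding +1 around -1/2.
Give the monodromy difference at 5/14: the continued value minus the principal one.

The rational part is single-valued and drops out of the difference; each branch term changes only by its own monodromy.
(-3/7)*sqrt(1 - w/(-1/2)): winding +1 is odd, the square root flips sign, contributing -2*(-3/7)*sqrt(1 - (5/14)/(-1/2)) = -2*(-3/7)*sqrt(12/7) = (12/49)*sqrt(21).
Summing the contributions at w = 5/14 gives (12/49)*sqrt(21).

Continued minus principal equals (12/49)*sqrt(21).


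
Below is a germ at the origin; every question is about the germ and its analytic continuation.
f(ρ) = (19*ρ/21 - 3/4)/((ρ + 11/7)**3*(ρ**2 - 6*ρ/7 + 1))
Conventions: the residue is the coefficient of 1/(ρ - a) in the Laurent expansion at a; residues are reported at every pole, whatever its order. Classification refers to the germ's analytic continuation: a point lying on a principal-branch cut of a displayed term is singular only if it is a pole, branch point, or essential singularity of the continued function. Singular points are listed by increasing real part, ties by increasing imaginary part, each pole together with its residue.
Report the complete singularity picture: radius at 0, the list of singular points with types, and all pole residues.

Radius of convergence at 0: 1.
At -11/7: a pole of order 3; residue -2420453/39432768.
At (3/7) - ((2/7)*sqrt(10))*i: a pole of order 1; residue (2420453/78865536) + ((8815639/788655360)*sqrt(10))*i.
At (3/7) + ((2/7)*sqrt(10))*i: a pole of order 1; residue (2420453/78865536) - ((8815639/788655360)*sqrt(10))*i.


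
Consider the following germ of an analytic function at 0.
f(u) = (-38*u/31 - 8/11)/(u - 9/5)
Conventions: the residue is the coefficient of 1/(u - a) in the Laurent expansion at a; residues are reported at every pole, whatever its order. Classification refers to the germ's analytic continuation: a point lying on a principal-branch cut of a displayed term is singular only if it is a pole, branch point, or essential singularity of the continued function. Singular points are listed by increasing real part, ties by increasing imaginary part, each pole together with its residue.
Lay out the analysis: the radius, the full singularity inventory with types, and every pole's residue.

Denominator factor (u - 9/5): pole of order 1 at 9/5, modulus 9/5.
The radius of convergence is the smallest modulus among the singular points: 9/5.
At the order-1 pole 9/5 set g(u) = (u - (9/5))*f(u) = -38*u/31 - 8/11.
Simple pole: residue = g(a) at a = 9/5, which is -5002/1705.

Radius of convergence at 0: 9/5.
At 9/5: a pole of order 1; residue -5002/1705.


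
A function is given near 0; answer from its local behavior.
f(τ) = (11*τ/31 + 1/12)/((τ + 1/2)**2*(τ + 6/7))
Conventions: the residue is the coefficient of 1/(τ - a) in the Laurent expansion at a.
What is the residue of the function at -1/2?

The residue is 161/93.

At the order-2 pole -1/2 set g(τ) = (τ - (-1/2))^2*f(τ) = (11*τ/31 + 1/12)/(τ + 6/7).
Order-2 pole: residue = g'(a); g'(-1/2) = 161/93, so the residue is 161/93.


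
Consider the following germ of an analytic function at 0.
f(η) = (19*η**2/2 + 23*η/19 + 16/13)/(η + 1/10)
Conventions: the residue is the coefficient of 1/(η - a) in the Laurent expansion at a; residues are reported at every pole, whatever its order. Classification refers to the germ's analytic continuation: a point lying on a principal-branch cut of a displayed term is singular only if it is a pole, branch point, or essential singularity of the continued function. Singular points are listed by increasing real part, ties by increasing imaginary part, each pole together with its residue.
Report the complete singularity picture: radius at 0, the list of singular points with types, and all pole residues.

Denominator factor (η + 1/10): pole of order 1 at -1/10, modulus 1/10.
The radius of convergence is the smallest modulus among the singular points: 1/10.
At the order-1 pole -1/10 set g(η) = (η - (-1/10))*f(η) = 19*η**2/2 + 23*η/19 + 16/13.
Simple pole: residue = g(a) at a = -1/10, which is 59513/49400.

Radius of convergence at 0: 1/10.
At -1/10: a pole of order 1; residue 59513/49400.


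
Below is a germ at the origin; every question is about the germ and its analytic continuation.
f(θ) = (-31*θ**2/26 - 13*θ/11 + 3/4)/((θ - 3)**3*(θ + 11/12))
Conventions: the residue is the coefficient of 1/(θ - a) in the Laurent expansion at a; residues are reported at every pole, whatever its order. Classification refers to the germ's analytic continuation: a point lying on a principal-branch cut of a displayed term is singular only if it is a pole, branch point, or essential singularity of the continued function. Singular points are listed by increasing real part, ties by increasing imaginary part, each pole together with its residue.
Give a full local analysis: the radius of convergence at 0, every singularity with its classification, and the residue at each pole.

Radius of convergence at 0: 11/12.
At -11/12: a pole of order 1; residue -18678/1349699.
At 3: a pole of order 3; residue 18678/1349699.

Denominator factor (θ + 11/12): pole of order 1 at -11/12, modulus 11/12.
Denominator factor (θ - 3)^3: pole of order 3 at 3, modulus 3.
The radius of convergence is the smallest modulus among the singular points: 11/12.
At the order-1 pole -11/12 set g(θ) = (θ - (-11/12))*f(θ) = (-31*θ**2/26 - 13*θ/11 + 3/4)/(θ - 3)**3.
Simple pole: residue = g(a) at a = -11/12, which is -18678/1349699.
At the order-3 pole 3 set g(θ) = (θ - (3))^3*f(θ) = (-31*θ**2/26 - 13*θ/11 + 3/4)/(θ + 11/12).
Order-3 pole: residue = g''(a)/2; g''(3) = 37356/1349699, so the residue is 18678/1349699.
List the singular points by increasing real part (a conjugate pair: the negative imaginary part first).


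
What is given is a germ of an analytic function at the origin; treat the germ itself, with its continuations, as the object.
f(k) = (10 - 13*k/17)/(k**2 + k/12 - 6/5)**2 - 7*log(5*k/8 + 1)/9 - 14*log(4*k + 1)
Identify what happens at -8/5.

The point is a logarithmic branch point.

The term (-7/9)*log(1 - k/(-8/5)) has argument 1 - -8/5/(-8/5) = 0 at -8/5: a logarithmic (infinitely-sheeted) branch point; the remaining terms are analytic or single-valued there.


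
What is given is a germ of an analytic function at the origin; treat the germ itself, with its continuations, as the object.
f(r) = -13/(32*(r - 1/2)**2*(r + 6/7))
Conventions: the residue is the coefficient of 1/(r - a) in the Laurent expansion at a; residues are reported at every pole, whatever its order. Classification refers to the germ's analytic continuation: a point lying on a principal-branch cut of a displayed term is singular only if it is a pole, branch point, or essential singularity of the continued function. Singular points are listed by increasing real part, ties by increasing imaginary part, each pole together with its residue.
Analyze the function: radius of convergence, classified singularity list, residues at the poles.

Radius of convergence at 0: 1/2.
At -6/7: a pole of order 1; residue -637/2888.
At 1/2: a pole of order 2; residue 637/2888.

Denominator factor (r - 1/2)^2: pole of order 2 at 1/2, modulus 1/2.
Denominator factor (r + 6/7): pole of order 1 at -6/7, modulus 6/7.
The radius of convergence is the smallest modulus among the singular points: 1/2.
At the order-1 pole -6/7 set g(r) = (r - (-6/7))*f(r) = -13/(32*(r - 1/2)**2).
Simple pole: residue = g(a) at a = -6/7, which is -637/2888.
At the order-2 pole 1/2 set g(r) = (r - (1/2))^2*f(r) = -13/(32*(r + 6/7)).
Order-2 pole: residue = g'(a); g'(1/2) = 637/2888, so the residue is 637/2888.
List the singular points by increasing real part (a conjugate pair: the negative imaginary part first).


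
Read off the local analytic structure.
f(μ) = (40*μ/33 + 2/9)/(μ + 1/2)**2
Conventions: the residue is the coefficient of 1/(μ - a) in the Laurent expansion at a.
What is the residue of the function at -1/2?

The residue is 40/33.

At the order-2 pole -1/2 set g(μ) = (μ - (-1/2))^2*f(μ) = 40*μ/33 + 2/9.
Order-2 pole: residue = g'(a); g'(-1/2) = 40/33, so the residue is 40/33.


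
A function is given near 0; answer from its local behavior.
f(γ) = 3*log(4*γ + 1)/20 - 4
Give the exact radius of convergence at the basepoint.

Branch term (3/20)*log(1 - γ/(-1/4)): its argument vanishes at γ = -1/4, a logarithmic branch point, modulus 1/4.
The radius of convergence is the smallest modulus among the singular points: 1/4.

The radius of convergence is 1/4.


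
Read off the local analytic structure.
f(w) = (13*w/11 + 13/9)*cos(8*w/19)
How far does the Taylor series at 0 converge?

The radius of convergence is infinite.

The factor cos(8*w/19) is entire and contributes no finite singular point.
The polynomial part has no poles.
No finite singular points: the Taylor series at 0 converges everywhere.


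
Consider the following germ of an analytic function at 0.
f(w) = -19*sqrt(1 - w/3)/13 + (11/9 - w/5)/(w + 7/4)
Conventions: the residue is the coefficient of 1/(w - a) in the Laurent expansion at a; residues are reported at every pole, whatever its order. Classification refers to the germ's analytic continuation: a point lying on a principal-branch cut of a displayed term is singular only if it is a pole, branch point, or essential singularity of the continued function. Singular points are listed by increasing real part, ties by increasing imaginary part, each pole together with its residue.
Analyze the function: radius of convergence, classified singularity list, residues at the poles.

Radius of convergence at 0: 7/4.
At -7/4: a pole of order 1; residue 283/180.
At 3: an algebraic (square-root) branch point.

Denominator factor (w + 7/4): pole of order 1 at -7/4, modulus 7/4.
Branch term (-19/13)*sqrt(1 - w/(3)): its argument vanishes at w = 3, a square-root branch point, modulus 3.
The radius of convergence is the smallest modulus among the singular points: 7/4.
The branch term is analytic at -7/4 and contributes nothing to the residue; only the rational part matters.
At the order-1 pole -7/4 set g(w) = (w - (-7/4))*(rational part) = 11/9 - w/5.
Simple pole: residue = g(a) at a = -7/4, which is 283/180.
List the singular points by increasing real part (a conjugate pair: the negative imaginary part first).


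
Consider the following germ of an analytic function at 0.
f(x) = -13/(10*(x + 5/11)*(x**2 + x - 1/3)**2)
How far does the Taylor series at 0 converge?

The radius of convergence is -1/2 + (1/6)*sqrt(21).

Denominator factor (x + 5/11): pole of order 1 at -5/11, modulus 5/11.
Denominator factor (x**2 + x - 1/3)^2: discriminant 7/3, real irrational roots -1/2 + (1/6)*sqrt(21) and -1/2 - (1/6)*sqrt(21); poles of order 2, moduli -1/2 + (1/6)*sqrt(21) and 1/2 + (1/6)*sqrt(21).
The radius of convergence is the smallest modulus among the singular points: -1/2 + (1/6)*sqrt(21).


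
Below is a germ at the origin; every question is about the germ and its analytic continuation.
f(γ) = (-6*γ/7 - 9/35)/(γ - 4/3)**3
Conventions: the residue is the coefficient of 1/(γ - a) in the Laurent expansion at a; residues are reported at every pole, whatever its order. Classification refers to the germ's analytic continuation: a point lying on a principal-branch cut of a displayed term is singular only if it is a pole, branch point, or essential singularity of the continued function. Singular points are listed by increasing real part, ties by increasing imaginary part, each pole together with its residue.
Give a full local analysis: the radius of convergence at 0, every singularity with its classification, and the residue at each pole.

Radius of convergence at 0: 4/3.
At 4/3: a pole of order 3; residue 0.

Denominator factor (γ - 4/3)^3: pole of order 3 at 4/3, modulus 4/3.
The radius of convergence is the smallest modulus among the singular points: 4/3.
At the order-3 pole 4/3 set g(γ) = (γ - (4/3))^3*f(γ) = -6*γ/7 - 9/35.
Order-3 pole: residue = g''(a)/2; g''(4/3) = 0, so the residue is 0.


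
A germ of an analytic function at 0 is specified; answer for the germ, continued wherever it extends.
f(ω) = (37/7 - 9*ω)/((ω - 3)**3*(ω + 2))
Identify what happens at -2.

The point is a pole of order 1.

The denominator factor ω + 2 vanishes at -2 and appears to the power 1; the numerator there equals 163/7, nonzero, and no other factor vanishes.
Hence a pole whose order is the multiplicity, 1.


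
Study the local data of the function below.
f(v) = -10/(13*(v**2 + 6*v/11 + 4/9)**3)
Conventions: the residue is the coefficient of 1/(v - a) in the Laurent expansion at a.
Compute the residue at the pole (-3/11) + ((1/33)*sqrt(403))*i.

The factor v**2 + 6*v/11 + 4/9 splits as (v - a)(v - a') with a = (-3/11) + ((1/33)*sqrt(403))*i, a' = (-3/11) - ((1/33)*sqrt(403))*i. At the order-3 pole a set g(v) = (v - a)^3*f(v) = [-10/13] / (v - a')^3.
Order-3 pole: residue = g''(a)/2; g''((-3/11) + ((1/33)*sqrt(403))*i) = ((587030895/3403443004)*sqrt(403))*i, so the residue is ((587030895/6806886008)*sqrt(403))*i.

The residue is ((587030895/6806886008)*sqrt(403))*i.


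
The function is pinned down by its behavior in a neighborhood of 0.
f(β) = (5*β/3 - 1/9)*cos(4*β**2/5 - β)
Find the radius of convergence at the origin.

The radius of convergence is infinite.

The factor cos(4*β**2/5 - β) is entire and contributes no finite singular point.
The polynomial part has no poles.
No finite singular points: the Taylor series at 0 converges everywhere.


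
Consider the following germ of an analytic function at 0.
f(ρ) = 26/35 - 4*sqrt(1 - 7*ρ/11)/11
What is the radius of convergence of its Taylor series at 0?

The radius of convergence is 11/7.

Branch term (-4/11)*sqrt(1 - ρ/(11/7)): its argument vanishes at ρ = 11/7, a square-root branch point, modulus 11/7.
The radius of convergence is the smallest modulus among the singular points: 11/7.


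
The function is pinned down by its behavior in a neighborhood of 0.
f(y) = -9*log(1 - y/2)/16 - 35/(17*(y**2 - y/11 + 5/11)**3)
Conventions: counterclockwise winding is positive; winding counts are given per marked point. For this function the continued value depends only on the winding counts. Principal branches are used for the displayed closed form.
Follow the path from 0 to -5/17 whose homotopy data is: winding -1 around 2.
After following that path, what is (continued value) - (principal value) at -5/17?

The rational part is single-valued and drops out of the difference; each branch term changes only by its own monodromy.
(-9/16)*log(1 - y/(2)): each positive loop around 2 adds 2*pi*i to the log, so winding -1 contributes (-9/16)*(-1)*2*pi*i = (9/8)*pi*i.
Summing the contributions at y = -5/17 gives (9/8)*pi*i.

Continued minus principal equals (9/8)*pi*i.
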